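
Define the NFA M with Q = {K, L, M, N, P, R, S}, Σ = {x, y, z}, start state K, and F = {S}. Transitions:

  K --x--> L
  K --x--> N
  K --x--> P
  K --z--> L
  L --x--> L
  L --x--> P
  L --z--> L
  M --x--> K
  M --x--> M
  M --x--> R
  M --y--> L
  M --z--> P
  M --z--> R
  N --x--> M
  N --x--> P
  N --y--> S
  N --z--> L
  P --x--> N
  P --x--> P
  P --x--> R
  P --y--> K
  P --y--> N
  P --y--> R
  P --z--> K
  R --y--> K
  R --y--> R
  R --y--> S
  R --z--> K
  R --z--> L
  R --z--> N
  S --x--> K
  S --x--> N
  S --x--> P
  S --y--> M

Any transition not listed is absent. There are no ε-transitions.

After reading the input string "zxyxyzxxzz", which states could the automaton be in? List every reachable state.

Start in {K}.
Read 'z': {K} → {L}.
Read 'x': {L} → {L, P}.
Read 'y': {L, P} → {K, N, R}.
Read 'x': {K, N, R} → {L, M, N, P}.
Read 'y': {L, M, N, P} → {K, L, N, R, S}.
Read 'z': {K, L, N, R, S} → {K, L, N}.
Read 'x': {K, L, N} → {L, M, N, P}.
Read 'x': {L, M, N, P} → {K, L, M, N, P, R}.
Read 'z': {K, L, M, N, P, R} → {K, L, N, P, R}.
Read 'z': {K, L, N, P, R} → {K, L, N}.

{K, L, N}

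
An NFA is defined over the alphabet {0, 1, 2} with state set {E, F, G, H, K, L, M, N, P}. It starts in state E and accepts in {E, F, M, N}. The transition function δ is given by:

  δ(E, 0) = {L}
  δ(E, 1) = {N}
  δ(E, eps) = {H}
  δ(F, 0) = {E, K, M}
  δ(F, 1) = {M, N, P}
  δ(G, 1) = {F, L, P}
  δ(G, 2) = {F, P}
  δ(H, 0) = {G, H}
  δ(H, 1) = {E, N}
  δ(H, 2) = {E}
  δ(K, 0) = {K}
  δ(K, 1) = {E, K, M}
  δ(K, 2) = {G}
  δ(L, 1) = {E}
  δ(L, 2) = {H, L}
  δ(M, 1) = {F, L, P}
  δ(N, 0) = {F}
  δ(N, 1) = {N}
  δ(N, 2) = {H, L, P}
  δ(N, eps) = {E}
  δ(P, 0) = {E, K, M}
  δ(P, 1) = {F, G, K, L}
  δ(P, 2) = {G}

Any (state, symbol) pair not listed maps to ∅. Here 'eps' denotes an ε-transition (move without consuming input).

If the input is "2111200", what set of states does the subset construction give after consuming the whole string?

Start: ε-closure({E}) = {E, H}.
Read '2': {E, H} → {E, H}.
Read '1': {E, H} → {E, H, N}.
Read '1': {E, H, N} → {E, H, N}.
Read '1': {E, H, N} → {E, H, N}.
Read '2': {E, H, N} → {E, H, L, P}.
Read '0': {E, H, L, P} → {E, G, H, K, L, M}.
Read '0': {E, G, H, K, L, M} → {G, H, K, L}.

{G, H, K, L}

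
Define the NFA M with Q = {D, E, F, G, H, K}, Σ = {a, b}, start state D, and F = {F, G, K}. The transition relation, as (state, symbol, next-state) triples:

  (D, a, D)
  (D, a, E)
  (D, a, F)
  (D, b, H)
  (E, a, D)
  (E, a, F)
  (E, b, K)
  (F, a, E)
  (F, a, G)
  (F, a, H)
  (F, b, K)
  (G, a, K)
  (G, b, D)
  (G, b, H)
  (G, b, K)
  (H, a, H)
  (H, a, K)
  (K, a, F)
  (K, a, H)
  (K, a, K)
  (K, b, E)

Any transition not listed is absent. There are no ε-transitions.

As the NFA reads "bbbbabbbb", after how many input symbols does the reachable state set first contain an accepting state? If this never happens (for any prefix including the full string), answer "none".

none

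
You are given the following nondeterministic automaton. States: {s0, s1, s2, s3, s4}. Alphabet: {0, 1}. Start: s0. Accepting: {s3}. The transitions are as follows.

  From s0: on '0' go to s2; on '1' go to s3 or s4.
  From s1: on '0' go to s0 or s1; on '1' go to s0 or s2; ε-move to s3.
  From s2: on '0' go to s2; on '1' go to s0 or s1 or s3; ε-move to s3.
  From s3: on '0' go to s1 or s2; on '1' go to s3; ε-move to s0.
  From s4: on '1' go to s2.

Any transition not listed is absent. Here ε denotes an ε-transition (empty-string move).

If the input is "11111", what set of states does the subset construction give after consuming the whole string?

{s0, s1, s2, s3, s4}

Start in {s0}.
Read '1': s0→{s3, s4}; union {s3, s4}; ε-closure = {s0, s3, s4}.
Read '1': s0→{s3, s4}, s3→{s3}, s4→{s2}; union {s2, s3, s4}; ε-closure = {s0, s2, s3, s4}.
Read '1': s0→{s3, s4}, s2→{s0, s1, s3}, s3→{s3}, s4→{s2}; now {s0, s1, s2, s3, s4}.
Read '1': s0→{s3, s4}, s1→{s0, s2}, s2→{s0, s1, s3}, s3→{s3}, s4→{s2}; now {s0, s1, s2, s3, s4}.
Read '1': s0→{s3, s4}, s1→{s0, s2}, s2→{s0, s1, s3}, s3→{s3}, s4→{s2}; now {s0, s1, s2, s3, s4}.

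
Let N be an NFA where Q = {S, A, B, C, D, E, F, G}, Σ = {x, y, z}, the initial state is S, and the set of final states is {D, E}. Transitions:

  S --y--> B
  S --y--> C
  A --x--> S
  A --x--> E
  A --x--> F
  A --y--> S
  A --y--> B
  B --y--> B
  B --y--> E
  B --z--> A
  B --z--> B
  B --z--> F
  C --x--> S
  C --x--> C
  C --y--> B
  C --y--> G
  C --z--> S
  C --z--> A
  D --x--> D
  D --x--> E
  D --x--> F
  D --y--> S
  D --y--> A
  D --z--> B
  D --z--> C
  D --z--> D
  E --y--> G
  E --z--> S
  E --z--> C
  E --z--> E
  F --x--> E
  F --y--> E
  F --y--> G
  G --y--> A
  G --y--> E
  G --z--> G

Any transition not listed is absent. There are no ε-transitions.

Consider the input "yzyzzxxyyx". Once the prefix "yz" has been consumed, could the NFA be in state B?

Yes

Start in {S}.
Read 'y': S→{B, C}; now {B, C}.
Read 'z': B→{A, B, F}, C→{S, A}; now {S, A, B, F}.
State B is in {S, A, B, F}.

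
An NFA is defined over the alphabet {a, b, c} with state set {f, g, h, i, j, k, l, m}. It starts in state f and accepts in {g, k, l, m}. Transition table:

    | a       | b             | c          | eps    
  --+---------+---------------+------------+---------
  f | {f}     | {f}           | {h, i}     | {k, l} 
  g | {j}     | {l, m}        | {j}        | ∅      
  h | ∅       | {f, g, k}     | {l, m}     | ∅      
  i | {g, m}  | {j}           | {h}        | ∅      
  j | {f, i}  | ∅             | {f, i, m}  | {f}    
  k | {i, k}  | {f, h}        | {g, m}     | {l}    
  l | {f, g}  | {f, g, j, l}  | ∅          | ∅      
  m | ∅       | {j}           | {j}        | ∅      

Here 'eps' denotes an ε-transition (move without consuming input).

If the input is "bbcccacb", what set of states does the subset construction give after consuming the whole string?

{f, g, h, j, k, l, m}

Start: ε-closure({f}) = {f, k, l}.
Read 'b': f→{f}, k→{f, h}, l→{f, g, j, l}; union {f, g, h, j, l}; ε-closure = {f, g, h, j, k, l}.
Read 'b': f→{f}, g→{l, m}, h→{f, g, k}, j→∅, k→{f, h}, l→{f, g, j, l}; now {f, g, h, j, k, l, m}.
Read 'c': f→{h, i}, g→{j}, h→{l, m}, j→{f, i, m}, k→{g, m}, l→∅, m→{j}; union {f, g, h, i, j, l, m}; ε-closure = {f, g, h, i, j, k, l, m}.
Read 'c': f→{h, i}, g→{j}, h→{l, m}, i→{h}, j→{f, i, m}, k→{g, m}, l→∅, m→{j}; union {f, g, h, i, j, l, m}; ε-closure = {f, g, h, i, j, k, l, m}.
Read 'c': f→{h, i}, g→{j}, h→{l, m}, i→{h}, j→{f, i, m}, k→{g, m}, l→∅, m→{j}; union {f, g, h, i, j, l, m}; ε-closure = {f, g, h, i, j, k, l, m}.
Read 'a': f→{f}, g→{j}, h→∅, i→{g, m}, j→{f, i}, k→{i, k}, l→{f, g}, m→∅; union {f, g, i, j, k, m}; ε-closure = {f, g, i, j, k, l, m}.
Read 'c': f→{h, i}, g→{j}, i→{h}, j→{f, i, m}, k→{g, m}, l→∅, m→{j}; union {f, g, h, i, j, m}; ε-closure = {f, g, h, i, j, k, l, m}.
Read 'b': f→{f}, g→{l, m}, h→{f, g, k}, i→{j}, j→∅, k→{f, h}, l→{f, g, j, l}, m→{j}; now {f, g, h, j, k, l, m}.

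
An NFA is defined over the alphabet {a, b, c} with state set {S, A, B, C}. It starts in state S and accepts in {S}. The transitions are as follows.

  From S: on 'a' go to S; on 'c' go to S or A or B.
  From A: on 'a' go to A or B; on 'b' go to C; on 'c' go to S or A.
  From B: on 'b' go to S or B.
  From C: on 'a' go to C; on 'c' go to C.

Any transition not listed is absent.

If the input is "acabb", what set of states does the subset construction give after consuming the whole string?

Start in {S}.
Read 'a': {S} → {S}.
Read 'c': {S} → {S, A, B}.
Read 'a': {S, A, B} → {S, A, B}.
Read 'b': {S, A, B} → {S, B, C}.
Read 'b': {S, B, C} → {S, B}.

{S, B}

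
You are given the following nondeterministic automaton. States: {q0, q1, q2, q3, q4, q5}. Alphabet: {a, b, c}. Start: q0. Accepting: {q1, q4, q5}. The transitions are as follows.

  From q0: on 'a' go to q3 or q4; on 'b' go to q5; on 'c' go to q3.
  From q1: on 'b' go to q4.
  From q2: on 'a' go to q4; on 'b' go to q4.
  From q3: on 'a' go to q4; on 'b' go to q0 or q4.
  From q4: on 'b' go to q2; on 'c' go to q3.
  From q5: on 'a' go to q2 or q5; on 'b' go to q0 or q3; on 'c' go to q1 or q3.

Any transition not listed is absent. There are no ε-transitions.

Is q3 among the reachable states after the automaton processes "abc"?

Yes

Start in {q0}.
Read 'a': q0→{q3, q4}; now {q3, q4}.
Read 'b': q3→{q0, q4}, q4→{q2}; now {q0, q2, q4}.
Read 'c': q0→{q3}, q2→∅, q4→{q3}; now {q3}.
State q3 is in {q3}.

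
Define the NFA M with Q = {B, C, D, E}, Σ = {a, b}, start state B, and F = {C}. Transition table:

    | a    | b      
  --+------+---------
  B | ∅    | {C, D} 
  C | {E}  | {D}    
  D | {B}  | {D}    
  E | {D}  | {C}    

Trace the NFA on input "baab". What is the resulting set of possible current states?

Start in {B}.
Read 'b': B→{C, D}; now {C, D}.
Read 'a': C→{E}, D→{B}; now {B, E}.
Read 'a': B→∅, E→{D}; now {D}.
Read 'b': D→{D}; now {D}.

{D}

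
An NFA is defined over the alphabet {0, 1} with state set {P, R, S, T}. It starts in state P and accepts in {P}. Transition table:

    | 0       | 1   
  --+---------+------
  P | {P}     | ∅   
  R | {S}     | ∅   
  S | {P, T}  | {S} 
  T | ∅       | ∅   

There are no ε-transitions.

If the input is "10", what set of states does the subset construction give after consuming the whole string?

∅

Start in {P}.
Read '1': P→∅; now ∅.
The set is empty and remains empty for the remaining 1 symbol.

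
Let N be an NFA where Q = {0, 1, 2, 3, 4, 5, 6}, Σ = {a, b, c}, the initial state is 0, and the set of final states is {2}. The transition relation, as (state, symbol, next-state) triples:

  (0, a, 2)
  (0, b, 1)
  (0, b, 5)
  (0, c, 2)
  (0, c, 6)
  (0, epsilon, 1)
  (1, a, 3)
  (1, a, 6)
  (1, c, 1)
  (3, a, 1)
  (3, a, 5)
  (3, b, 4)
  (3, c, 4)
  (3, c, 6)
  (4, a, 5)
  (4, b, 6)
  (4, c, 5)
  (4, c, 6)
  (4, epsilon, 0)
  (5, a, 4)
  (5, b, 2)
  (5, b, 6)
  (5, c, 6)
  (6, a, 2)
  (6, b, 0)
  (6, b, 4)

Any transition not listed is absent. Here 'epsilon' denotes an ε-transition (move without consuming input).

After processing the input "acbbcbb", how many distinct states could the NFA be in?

Start: ε-closure({0}) = {0, 1}.
Read 'a': {0, 1} → {2, 3, 6}.
Read 'c': {2, 3, 6} → {0, 1, 4, 6}.
Read 'b': {0, 1, 4, 6} → {0, 1, 4, 5, 6}.
Read 'b': {0, 1, 4, 5, 6} → {0, 1, 2, 4, 5, 6}.
Read 'c': {0, 1, 2, 4, 5, 6} → {1, 2, 5, 6}.
Read 'b': {1, 2, 5, 6} → {0, 1, 2, 4, 6}.
Read 'b': {0, 1, 2, 4, 6} → {0, 1, 4, 5, 6}.
That set has 5 states.

5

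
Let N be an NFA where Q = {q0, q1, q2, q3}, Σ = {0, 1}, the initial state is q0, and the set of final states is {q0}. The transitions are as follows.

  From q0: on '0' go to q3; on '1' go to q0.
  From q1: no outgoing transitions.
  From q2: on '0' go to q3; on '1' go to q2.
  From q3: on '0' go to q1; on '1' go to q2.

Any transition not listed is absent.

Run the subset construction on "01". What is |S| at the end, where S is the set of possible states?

1

Start in {q0}.
Read '0': {q0} → {q3}.
Read '1': {q3} → {q2}.
That set has 1 state.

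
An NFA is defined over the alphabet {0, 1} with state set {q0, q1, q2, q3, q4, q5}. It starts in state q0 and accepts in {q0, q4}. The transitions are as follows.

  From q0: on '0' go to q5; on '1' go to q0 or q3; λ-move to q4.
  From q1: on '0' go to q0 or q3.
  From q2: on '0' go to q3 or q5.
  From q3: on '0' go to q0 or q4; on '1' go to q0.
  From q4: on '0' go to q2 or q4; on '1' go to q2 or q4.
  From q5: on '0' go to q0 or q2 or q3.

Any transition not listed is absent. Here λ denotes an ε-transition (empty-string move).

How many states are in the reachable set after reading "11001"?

Start: ε-closure({q0}) = {q0, q4}.
Read '1': {q0, q4} → {q0, q2, q3, q4}.
Read '1': {q0, q2, q3, q4} → {q0, q2, q3, q4}.
Read '0': {q0, q2, q3, q4} → {q0, q2, q3, q4, q5}.
Read '0': {q0, q2, q3, q4, q5} → {q0, q2, q3, q4, q5}.
Read '1': {q0, q2, q3, q4, q5} → {q0, q2, q3, q4}.
That set has 4 states.

4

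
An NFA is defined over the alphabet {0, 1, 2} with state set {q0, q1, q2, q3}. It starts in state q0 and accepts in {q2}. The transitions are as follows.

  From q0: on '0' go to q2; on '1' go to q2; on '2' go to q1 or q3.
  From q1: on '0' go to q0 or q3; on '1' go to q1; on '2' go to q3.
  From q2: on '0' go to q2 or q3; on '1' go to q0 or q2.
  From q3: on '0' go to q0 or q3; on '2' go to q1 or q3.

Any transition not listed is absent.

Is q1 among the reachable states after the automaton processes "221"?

Start in {q0}.
Read '2': q0→{q1, q3}; now {q1, q3}.
Read '2': q1→{q3}, q3→{q1, q3}; now {q1, q3}.
Read '1': q1→{q1}, q3→∅; now {q1}.
State q1 is in {q1}.

Yes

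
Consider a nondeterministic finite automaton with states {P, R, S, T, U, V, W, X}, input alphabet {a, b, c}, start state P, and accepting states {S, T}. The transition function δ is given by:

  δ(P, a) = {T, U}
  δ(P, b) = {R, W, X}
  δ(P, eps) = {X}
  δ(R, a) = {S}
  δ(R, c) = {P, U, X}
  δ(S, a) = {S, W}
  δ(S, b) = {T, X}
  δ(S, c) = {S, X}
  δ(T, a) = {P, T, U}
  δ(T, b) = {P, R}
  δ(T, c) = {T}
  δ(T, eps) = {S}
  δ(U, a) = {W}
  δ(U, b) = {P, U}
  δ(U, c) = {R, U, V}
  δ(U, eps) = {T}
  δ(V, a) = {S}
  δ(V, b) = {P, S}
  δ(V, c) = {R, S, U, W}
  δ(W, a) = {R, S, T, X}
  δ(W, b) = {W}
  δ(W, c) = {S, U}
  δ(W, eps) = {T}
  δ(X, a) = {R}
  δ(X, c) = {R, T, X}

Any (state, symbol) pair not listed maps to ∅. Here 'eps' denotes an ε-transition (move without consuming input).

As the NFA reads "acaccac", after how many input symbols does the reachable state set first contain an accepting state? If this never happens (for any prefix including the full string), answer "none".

Start: ε-closure({P}) = {P, X}.
Read 'a': P→{T, U}, X→{R}; union {R, T, U}; ε-closure = {R, S, T, U}.
None of the earlier sets intersect F, but {R, S, T, U} does.

1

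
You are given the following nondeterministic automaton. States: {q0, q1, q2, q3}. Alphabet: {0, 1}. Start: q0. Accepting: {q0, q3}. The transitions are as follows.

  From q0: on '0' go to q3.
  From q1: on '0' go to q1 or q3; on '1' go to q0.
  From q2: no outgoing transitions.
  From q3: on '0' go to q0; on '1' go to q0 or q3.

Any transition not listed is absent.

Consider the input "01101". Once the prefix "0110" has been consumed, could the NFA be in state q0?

Start in {q0}.
Read '0': {q0} → {q3}.
Read '1': {q3} → {q0, q3}.
Read '1': {q0, q3} → {q0, q3}.
Read '0': {q0, q3} → {q0, q3}.
State q0 is in {q0, q3}.

Yes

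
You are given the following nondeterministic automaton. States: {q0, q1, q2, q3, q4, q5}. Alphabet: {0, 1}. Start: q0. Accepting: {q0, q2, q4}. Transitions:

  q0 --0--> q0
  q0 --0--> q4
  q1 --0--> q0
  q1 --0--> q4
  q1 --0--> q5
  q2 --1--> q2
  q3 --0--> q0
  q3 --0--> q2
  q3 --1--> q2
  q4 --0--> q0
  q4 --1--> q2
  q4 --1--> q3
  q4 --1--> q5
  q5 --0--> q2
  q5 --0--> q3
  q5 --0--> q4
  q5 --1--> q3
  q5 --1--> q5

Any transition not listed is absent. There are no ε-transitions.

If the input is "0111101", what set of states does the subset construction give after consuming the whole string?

{q2, q3, q5}

Start in {q0}.
Read '0': q0→{q0, q4}; now {q0, q4}.
Read '1': q0→∅, q4→{q2, q3, q5}; now {q2, q3, q5}.
Read '1': q2→{q2}, q3→{q2}, q5→{q3, q5}; now {q2, q3, q5}.
Read '1': q2→{q2}, q3→{q2}, q5→{q3, q5}; now {q2, q3, q5}.
Read '1': q2→{q2}, q3→{q2}, q5→{q3, q5}; now {q2, q3, q5}.
Read '0': q2→∅, q3→{q0, q2}, q5→{q2, q3, q4}; now {q0, q2, q3, q4}.
Read '1': q0→∅, q2→{q2}, q3→{q2}, q4→{q2, q3, q5}; now {q2, q3, q5}.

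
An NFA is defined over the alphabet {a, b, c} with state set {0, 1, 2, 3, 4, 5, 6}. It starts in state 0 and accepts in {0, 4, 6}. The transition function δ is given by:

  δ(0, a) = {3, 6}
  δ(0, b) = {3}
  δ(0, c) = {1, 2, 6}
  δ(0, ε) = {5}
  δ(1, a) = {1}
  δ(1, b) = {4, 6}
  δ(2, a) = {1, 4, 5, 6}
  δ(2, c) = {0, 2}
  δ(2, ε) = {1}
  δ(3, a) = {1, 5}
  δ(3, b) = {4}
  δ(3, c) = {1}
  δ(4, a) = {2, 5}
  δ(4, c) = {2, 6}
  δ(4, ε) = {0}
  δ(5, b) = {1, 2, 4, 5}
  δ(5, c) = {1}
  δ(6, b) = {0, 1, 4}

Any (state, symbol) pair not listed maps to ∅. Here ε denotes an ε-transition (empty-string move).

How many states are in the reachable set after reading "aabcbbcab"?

7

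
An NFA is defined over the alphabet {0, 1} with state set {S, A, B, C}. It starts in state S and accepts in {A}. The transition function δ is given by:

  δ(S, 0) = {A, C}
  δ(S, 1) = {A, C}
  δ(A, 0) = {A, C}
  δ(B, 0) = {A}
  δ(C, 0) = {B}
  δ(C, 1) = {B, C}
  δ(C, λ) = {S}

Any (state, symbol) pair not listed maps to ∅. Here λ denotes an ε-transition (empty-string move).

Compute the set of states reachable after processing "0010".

Start in {S}.
Read '0': {S} → {S, A, C}.
Read '0': {S, A, C} → {S, A, B, C}.
Read '1': {S, A, B, C} → {S, A, B, C}.
Read '0': {S, A, B, C} → {S, A, B, C}.

{S, A, B, C}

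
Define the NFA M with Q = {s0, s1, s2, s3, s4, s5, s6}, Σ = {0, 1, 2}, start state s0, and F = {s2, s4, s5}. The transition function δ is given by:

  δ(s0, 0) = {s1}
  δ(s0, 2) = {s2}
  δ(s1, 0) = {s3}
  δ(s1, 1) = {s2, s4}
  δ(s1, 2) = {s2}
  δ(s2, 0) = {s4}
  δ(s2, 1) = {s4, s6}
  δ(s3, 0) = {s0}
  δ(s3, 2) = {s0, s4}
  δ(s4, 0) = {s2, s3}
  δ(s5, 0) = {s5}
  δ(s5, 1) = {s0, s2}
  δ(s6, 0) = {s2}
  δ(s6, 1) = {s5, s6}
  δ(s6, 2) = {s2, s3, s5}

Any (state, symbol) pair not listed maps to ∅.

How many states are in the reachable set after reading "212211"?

0

Start in {s0}.
Read '2': {s0} → {s2}.
Read '1': {s2} → {s4, s6}.
Read '2': {s4, s6} → {s2, s3, s5}.
Read '2': {s2, s3, s5} → {s0, s4}.
Read '1': {s0, s4} → ∅.
The set is empty and remains empty for the remaining 1 symbol.
That set has 0 states.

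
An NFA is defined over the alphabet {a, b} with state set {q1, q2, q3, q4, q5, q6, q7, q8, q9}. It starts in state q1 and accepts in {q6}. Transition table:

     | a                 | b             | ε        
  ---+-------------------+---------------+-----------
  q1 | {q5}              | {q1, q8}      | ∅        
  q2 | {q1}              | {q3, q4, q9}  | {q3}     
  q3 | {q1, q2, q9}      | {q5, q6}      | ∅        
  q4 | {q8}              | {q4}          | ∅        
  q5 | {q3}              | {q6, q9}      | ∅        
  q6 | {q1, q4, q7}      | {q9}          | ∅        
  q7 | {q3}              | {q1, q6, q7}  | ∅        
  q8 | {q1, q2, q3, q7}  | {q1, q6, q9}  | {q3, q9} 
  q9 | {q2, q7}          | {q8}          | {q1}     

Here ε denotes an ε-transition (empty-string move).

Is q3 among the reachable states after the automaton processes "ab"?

No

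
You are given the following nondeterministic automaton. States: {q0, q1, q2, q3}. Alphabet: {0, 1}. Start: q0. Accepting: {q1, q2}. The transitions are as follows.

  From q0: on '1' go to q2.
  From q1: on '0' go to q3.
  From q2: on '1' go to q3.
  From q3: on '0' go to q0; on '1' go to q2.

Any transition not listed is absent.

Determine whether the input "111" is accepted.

Start in {q0}.
Read '1': {q0} → {q2}.
Read '1': {q2} → {q3}.
Read '1': {q3} → {q2}.
The final set {q2} contains the accepting state q2.

Yes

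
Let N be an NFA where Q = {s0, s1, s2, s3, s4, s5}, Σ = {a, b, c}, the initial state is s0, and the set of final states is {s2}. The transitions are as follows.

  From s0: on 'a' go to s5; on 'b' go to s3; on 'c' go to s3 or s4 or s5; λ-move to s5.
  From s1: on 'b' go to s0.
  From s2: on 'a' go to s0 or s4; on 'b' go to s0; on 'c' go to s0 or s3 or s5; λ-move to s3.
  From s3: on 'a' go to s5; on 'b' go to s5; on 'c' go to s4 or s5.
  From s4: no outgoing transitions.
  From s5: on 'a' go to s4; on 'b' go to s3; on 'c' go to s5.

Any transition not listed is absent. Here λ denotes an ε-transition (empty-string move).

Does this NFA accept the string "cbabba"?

No

Start: ε-closure({s0}) = {s0, s5}.
Read 'c': s0→{s3, s4, s5}, s5→{s5}; now {s3, s4, s5}.
Read 'b': s3→{s5}, s4→∅, s5→{s3}; now {s3, s5}.
Read 'a': s3→{s5}, s5→{s4}; now {s4, s5}.
Read 'b': s4→∅, s5→{s3}; now {s3}.
Read 'b': s3→{s5}; now {s5}.
Read 'a': s5→{s4}; now {s4}.
The final set {s4} contains no accepting state.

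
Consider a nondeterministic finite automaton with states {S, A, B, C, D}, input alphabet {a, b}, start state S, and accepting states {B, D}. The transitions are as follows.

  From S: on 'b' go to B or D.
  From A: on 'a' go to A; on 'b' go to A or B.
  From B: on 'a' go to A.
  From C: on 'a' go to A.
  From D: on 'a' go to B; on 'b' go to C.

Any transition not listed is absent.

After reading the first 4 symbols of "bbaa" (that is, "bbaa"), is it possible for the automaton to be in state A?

Yes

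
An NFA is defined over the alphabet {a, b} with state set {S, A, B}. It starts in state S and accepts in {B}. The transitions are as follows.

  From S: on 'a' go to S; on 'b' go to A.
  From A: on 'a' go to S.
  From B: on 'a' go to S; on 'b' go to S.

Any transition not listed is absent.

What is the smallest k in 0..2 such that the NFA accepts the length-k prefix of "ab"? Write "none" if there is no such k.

none

Start in {S}.
Read 'a': {S} → {S}.
Read 'b': {S} → {A}.
No reachable set along the way intersects F.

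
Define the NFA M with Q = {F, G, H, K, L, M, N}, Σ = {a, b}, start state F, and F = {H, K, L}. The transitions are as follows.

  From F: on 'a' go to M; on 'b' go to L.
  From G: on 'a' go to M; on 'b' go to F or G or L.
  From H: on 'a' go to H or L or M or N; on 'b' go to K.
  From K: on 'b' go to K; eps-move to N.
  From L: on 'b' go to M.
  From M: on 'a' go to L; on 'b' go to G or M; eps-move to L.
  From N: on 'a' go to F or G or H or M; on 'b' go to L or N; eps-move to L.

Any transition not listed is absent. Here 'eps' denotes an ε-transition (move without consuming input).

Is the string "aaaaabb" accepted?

No

Start in {F}.
Read 'a': {F} → {L, M}.
Read 'a': {L, M} → {L}.
Read 'a': {L} → ∅.
The set is empty and remains empty for the remaining 4 symbols.
The final set ∅ contains no accepting state.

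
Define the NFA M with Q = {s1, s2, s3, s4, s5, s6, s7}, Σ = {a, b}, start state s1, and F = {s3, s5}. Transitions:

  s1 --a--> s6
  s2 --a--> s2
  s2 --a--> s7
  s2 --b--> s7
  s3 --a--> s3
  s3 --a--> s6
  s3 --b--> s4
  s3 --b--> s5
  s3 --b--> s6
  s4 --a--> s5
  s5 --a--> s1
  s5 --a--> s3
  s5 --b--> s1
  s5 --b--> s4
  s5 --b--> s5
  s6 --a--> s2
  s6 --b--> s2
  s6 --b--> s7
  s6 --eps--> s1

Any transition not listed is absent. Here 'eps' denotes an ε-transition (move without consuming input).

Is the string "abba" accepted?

No

Start in {s1}.
Read 'a': s1→{s6}; union {s6}; ε-closure = {s1, s6}.
Read 'b': s1→∅, s6→{s2, s7}; now {s2, s7}.
Read 'b': s2→{s7}, s7→∅; now {s7}.
Read 'a': s7→∅; now ∅.
The final set ∅ contains no accepting state.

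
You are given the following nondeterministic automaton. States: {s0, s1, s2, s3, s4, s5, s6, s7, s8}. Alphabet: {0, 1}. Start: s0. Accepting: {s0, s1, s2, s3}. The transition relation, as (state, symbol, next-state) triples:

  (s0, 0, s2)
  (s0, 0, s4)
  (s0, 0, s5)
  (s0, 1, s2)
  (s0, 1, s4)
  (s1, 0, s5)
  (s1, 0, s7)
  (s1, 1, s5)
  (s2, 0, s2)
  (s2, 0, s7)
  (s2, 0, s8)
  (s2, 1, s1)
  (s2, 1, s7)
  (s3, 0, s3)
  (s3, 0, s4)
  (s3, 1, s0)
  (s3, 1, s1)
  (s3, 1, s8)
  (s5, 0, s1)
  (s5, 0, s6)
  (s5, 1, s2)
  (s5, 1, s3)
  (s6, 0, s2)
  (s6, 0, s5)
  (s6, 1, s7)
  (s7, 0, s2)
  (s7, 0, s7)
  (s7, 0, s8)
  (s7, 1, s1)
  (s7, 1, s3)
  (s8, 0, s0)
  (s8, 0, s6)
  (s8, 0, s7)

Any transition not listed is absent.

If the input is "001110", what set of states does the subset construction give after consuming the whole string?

Start in {s0}.
Read '0': {s0} → {s2, s4, s5}.
Read '0': {s2, s4, s5} → {s1, s2, s6, s7, s8}.
Read '1': {s1, s2, s6, s7, s8} → {s1, s3, s5, s7}.
Read '1': {s1, s3, s5, s7} → {s0, s1, s2, s3, s5, s8}.
Read '1': {s0, s1, s2, s3, s5, s8} → {s0, s1, s2, s3, s4, s5, s7, s8}.
Read '0': {s0, s1, s2, s3, s4, s5, s7, s8} → {s0, s1, s2, s3, s4, s5, s6, s7, s8}.

{s0, s1, s2, s3, s4, s5, s6, s7, s8}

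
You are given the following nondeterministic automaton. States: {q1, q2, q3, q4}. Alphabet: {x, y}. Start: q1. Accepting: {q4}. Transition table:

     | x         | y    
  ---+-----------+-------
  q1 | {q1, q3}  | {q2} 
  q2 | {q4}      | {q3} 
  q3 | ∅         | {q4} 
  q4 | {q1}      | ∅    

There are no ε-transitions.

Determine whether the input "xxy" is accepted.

Start in {q1}.
Read 'x': q1→{q1, q3}; now {q1, q3}.
Read 'x': q1→{q1, q3}, q3→∅; now {q1, q3}.
Read 'y': q1→{q2}, q3→{q4}; now {q2, q4}.
The final set {q2, q4} contains the accepting state q4.

Yes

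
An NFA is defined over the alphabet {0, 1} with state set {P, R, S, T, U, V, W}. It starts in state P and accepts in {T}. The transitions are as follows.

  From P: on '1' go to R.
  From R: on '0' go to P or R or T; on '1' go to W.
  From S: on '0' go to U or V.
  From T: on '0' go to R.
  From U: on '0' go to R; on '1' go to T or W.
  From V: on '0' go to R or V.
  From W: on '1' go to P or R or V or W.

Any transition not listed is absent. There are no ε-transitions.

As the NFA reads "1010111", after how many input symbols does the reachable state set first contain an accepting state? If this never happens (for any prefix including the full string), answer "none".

Start in {P}.
Read '1': {P} → {R}.
Read '0': {R} → {P, R, T}.
None of the earlier sets intersect F, but {P, R, T} does.

2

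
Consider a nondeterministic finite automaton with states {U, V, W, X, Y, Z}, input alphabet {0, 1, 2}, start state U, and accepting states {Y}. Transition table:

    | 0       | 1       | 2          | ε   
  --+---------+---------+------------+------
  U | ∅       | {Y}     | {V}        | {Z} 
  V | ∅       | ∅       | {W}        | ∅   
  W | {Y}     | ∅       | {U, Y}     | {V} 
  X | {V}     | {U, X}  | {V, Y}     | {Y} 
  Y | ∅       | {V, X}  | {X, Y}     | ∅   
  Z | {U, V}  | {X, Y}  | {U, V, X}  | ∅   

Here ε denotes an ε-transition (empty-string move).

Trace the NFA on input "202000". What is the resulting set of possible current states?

Start: ε-closure({U}) = {U, Z}.
Read '2': {U, Z} → {U, V, X, Y, Z}.
Read '0': {U, V, X, Y, Z} → {U, V, Z}.
Read '2': {U, V, Z} → {U, V, W, X, Y, Z}.
Read '0': {U, V, W, X, Y, Z} → {U, V, Y, Z}.
Read '0': {U, V, Y, Z} → {U, V, Z}.
Read '0': {U, V, Z} → {U, V, Z}.

{U, V, Z}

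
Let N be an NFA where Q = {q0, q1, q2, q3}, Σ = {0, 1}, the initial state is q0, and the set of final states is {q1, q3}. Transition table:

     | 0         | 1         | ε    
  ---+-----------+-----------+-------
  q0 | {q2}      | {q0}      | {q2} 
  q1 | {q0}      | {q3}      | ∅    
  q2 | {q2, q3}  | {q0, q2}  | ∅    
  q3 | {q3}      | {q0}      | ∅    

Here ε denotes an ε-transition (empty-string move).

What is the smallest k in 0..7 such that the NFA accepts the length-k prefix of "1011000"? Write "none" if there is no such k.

2

Start: ε-closure({q0}) = {q0, q2}.
Read '1': q0→{q0}, q2→{q0, q2}; now {q0, q2}.
Read '0': q0→{q2}, q2→{q2, q3}; now {q2, q3}.
None of the earlier sets intersect F, but {q2, q3} does.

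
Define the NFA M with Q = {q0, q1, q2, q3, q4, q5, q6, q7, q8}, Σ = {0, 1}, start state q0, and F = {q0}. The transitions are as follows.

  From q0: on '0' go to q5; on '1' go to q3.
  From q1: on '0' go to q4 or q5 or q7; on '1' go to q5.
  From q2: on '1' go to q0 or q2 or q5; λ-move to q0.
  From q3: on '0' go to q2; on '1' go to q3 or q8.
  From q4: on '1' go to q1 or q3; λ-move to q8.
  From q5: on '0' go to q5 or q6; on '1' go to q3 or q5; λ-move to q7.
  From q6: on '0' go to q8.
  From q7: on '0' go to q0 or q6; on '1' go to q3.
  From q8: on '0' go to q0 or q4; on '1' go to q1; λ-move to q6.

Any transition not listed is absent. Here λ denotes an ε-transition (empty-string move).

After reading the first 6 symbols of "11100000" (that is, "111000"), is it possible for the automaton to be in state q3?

No

Start in {q0}.
Read '1': {q0} → {q3}.
Read '1': {q3} → {q3, q6, q8}.
Read '1': {q3, q6, q8} → {q1, q3, q6, q8}.
Read '0': {q1, q3, q6, q8} → {q0, q2, q4, q5, q6, q7, q8}.
Read '0': {q0, q2, q4, q5, q6, q7, q8} → {q0, q4, q5, q6, q7, q8}.
Read '0': {q0, q4, q5, q6, q7, q8} → {q0, q4, q5, q6, q7, q8}.
State q3 is not in {q0, q4, q5, q6, q7, q8}.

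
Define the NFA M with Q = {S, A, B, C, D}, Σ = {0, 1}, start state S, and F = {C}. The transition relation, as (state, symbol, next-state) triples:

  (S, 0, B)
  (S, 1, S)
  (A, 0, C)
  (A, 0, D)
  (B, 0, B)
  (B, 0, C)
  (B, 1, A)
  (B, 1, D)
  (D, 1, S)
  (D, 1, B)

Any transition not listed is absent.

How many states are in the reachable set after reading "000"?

2

Start in {S}.
Read '0': S→{B}; now {B}.
Read '0': B→{B, C}; now {B, C}.
Read '0': B→{B, C}, C→∅; now {B, C}.
That set has 2 states.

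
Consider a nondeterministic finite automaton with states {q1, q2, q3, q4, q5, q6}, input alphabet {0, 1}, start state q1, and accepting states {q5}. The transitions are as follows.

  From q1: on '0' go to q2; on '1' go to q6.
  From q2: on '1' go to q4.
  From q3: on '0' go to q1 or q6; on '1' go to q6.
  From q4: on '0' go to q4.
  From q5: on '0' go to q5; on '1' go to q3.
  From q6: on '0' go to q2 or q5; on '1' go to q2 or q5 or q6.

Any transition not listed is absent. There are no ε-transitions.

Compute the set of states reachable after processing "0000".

∅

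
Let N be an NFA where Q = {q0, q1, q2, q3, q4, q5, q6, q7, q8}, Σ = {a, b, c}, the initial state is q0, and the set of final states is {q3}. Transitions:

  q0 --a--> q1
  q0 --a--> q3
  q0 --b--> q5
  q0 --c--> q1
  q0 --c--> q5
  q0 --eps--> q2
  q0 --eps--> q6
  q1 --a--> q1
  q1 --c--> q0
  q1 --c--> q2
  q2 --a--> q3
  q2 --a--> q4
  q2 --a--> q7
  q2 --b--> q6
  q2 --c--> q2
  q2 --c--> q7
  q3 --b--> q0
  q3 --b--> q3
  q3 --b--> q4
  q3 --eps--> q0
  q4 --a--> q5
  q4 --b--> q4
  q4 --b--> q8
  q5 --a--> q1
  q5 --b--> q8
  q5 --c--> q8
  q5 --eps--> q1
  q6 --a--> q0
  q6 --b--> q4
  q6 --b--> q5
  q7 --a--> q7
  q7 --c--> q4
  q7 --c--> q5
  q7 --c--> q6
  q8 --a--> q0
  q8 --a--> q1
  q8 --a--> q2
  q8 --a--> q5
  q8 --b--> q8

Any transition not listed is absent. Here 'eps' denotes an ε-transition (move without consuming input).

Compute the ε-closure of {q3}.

Begin with {q3}.
ε-move q3 → q0; add q0.
ε-move q0 → q2; add q2.
ε-move q0 → q6; add q6.

{q0, q2, q3, q6}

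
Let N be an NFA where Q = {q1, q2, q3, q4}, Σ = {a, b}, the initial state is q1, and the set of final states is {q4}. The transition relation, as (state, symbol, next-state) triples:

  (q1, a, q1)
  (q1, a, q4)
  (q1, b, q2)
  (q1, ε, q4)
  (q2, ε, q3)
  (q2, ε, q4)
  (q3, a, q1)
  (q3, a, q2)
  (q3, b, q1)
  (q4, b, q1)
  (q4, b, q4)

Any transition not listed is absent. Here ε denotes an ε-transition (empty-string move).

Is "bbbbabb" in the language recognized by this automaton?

Yes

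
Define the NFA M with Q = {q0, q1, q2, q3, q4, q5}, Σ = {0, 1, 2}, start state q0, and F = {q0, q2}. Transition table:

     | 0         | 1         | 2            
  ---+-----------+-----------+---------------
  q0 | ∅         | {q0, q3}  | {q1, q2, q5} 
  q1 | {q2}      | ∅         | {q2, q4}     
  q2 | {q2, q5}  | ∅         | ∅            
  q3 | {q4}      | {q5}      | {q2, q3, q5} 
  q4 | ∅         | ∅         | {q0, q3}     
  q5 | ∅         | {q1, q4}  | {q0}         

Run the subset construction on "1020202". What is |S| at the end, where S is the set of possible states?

Start in {q0}.
Read '1': {q0} → {q0, q3}.
Read '0': {q0, q3} → {q4}.
Read '2': {q4} → {q0, q3}.
Read '0': {q0, q3} → {q4}.
Read '2': {q4} → {q0, q3}.
Read '0': {q0, q3} → {q4}.
Read '2': {q4} → {q0, q3}.
That set has 2 states.

2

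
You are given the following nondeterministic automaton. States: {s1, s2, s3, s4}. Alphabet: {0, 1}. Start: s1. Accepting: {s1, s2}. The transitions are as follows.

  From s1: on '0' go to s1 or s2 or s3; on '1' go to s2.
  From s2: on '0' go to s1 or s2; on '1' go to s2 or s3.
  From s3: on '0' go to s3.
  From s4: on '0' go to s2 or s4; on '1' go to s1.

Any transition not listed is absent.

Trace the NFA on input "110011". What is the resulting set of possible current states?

{s2, s3}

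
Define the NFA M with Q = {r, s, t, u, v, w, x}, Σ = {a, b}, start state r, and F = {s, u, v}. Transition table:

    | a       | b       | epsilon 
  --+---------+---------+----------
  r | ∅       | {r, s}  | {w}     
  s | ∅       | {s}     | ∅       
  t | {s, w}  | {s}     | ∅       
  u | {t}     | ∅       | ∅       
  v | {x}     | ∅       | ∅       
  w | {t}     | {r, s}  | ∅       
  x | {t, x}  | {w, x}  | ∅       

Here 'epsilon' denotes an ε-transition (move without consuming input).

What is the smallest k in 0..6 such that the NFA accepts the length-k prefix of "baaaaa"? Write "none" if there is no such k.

Start: ε-closure({r}) = {r, w}.
Read 'b': r→{r, s}, w→{r, s}; union {r, s}; ε-closure = {r, s, w}.
None of the earlier sets intersect F, but {r, s, w} does.

1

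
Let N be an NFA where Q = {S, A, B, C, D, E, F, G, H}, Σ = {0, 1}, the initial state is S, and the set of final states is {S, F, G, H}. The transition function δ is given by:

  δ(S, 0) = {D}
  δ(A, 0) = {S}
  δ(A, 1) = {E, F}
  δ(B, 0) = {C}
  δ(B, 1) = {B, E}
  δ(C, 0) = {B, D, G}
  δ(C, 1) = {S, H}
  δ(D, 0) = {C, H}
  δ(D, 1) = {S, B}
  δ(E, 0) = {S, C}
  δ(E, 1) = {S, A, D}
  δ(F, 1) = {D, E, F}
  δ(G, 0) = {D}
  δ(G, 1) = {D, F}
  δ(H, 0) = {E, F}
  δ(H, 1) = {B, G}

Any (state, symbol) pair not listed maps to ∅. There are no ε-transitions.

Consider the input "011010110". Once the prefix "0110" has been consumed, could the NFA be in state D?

Start in {S}.
Read '0': S→{D}; now {D}.
Read '1': D→{S, B}; now {S, B}.
Read '1': S→∅, B→{B, E}; now {B, E}.
Read '0': B→{C}, E→{S, C}; now {S, C}.
State D is not in {S, C}.

No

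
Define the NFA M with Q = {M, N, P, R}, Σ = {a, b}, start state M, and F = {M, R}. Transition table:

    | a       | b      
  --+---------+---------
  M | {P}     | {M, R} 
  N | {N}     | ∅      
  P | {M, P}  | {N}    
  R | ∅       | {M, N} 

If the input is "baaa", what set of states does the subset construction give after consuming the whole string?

Start in {M}.
Read 'b': {M} → {M, R}.
Read 'a': {M, R} → {P}.
Read 'a': {P} → {M, P}.
Read 'a': {M, P} → {M, P}.

{M, P}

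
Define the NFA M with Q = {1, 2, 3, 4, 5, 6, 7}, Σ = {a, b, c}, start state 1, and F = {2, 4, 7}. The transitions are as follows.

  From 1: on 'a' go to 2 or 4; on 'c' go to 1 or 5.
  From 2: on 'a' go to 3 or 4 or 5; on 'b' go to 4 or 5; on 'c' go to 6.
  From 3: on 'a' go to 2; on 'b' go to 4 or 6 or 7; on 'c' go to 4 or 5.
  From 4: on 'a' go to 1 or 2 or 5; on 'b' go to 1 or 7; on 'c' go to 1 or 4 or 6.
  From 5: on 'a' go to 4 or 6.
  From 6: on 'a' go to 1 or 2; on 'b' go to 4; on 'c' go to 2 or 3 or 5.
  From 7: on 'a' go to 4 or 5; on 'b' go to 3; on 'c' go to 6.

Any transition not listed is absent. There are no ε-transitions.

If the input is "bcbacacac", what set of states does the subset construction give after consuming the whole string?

∅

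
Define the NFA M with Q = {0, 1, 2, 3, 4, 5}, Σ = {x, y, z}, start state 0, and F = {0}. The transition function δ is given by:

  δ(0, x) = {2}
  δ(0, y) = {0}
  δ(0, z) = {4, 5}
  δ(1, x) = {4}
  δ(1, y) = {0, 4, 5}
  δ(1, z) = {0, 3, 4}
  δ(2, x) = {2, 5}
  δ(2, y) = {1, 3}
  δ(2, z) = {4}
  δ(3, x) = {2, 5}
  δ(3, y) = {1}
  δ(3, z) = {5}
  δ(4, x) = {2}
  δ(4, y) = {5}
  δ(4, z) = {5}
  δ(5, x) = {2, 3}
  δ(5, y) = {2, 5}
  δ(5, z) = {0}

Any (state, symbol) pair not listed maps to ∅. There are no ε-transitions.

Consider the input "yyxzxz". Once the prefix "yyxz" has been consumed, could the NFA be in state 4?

Start in {0}.
Read 'y': {0} → {0}.
Read 'y': {0} → {0}.
Read 'x': {0} → {2}.
Read 'z': {2} → {4}.
State 4 is in {4}.

Yes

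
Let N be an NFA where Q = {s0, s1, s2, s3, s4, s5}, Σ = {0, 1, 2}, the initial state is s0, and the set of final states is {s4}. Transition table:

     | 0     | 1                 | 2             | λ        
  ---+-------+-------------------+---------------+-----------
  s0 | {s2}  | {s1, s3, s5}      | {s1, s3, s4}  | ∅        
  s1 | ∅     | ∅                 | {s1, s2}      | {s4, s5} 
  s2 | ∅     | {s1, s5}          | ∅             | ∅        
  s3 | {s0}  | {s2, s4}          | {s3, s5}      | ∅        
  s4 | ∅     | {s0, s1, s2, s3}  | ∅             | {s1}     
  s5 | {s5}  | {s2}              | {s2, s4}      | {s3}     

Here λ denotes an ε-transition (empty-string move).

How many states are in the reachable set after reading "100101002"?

Start in {s0}.
Read '1': s0→{s1, s3, s5}; union {s1, s3, s5}; ε-closure = {s1, s3, s4, s5}.
Read '0': s1→∅, s3→{s0}, s4→∅, s5→{s5}; union {s0, s5}; ε-closure = {s0, s3, s5}.
Read '0': s0→{s2}, s3→{s0}, s5→{s5}; union {s0, s2, s5}; ε-closure = {s0, s2, s3, s5}.
Read '1': s0→{s1, s3, s5}, s2→{s1, s5}, s3→{s2, s4}, s5→{s2}; now {s1, s2, s3, s4, s5}.
Read '0': s1→∅, s2→∅, s3→{s0}, s4→∅, s5→{s5}; union {s0, s5}; ε-closure = {s0, s3, s5}.
Read '1': s0→{s1, s3, s5}, s3→{s2, s4}, s5→{s2}; now {s1, s2, s3, s4, s5}.
Read '0': s1→∅, s2→∅, s3→{s0}, s4→∅, s5→{s5}; union {s0, s5}; ε-closure = {s0, s3, s5}.
Read '0': s0→{s2}, s3→{s0}, s5→{s5}; union {s0, s2, s5}; ε-closure = {s0, s2, s3, s5}.
Read '2': s0→{s1, s3, s4}, s2→∅, s3→{s3, s5}, s5→{s2, s4}; now {s1, s2, s3, s4, s5}.
That set has 5 states.

5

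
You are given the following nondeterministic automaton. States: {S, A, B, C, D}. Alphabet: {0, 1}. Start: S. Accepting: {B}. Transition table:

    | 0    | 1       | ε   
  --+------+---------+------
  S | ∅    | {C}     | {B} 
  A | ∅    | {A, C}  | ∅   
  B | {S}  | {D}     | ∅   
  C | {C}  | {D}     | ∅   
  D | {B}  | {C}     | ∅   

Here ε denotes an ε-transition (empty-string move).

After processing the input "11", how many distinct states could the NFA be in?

Start: ε-closure({S}) = {S, B}.
Read '1': {S, B} → {C, D}.
Read '1': {C, D} → {C, D}.
That set has 2 states.

2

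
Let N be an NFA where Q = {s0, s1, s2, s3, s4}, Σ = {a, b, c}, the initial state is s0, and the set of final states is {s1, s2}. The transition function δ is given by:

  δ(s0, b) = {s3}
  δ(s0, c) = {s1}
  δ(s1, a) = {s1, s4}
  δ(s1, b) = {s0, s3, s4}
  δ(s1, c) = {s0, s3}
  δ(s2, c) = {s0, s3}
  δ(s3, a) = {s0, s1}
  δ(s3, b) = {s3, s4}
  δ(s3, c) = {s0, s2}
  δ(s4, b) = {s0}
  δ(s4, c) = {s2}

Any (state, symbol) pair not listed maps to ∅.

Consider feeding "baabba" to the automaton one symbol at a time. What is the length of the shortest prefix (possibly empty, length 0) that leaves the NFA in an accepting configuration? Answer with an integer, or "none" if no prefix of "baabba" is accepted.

Start in {s0}.
Read 'b': s0→{s3}; now {s3}.
Read 'a': s3→{s0, s1}; now {s0, s1}.
None of the earlier sets intersect F, but {s0, s1} does.

2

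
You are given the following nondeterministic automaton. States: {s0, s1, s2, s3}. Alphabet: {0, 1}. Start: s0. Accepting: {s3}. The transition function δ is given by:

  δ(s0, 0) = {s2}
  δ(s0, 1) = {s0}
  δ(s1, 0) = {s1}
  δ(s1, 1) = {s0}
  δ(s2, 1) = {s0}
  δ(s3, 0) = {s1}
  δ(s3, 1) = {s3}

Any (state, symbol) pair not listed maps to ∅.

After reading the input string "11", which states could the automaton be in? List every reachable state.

{s0}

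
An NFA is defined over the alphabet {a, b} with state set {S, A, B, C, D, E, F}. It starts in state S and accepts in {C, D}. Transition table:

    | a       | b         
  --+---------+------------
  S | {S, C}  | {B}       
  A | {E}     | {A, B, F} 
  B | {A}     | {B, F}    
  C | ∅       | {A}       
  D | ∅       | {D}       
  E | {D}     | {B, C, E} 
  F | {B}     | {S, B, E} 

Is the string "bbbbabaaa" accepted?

Start in {S}.
Read 'b': S→{B}; now {B}.
Read 'b': B→{B, F}; now {B, F}.
Read 'b': B→{B, F}, F→{S, B, E}; now {S, B, E, F}.
Read 'b': S→{B}, B→{B, F}, E→{B, C, E}, F→{S, B, E}; now {S, B, C, E, F}.
Read 'a': S→{S, C}, B→{A}, C→∅, E→{D}, F→{B}; now {S, A, B, C, D}.
Read 'b': S→{B}, A→{A, B, F}, B→{B, F}, C→{A}, D→{D}; now {A, B, D, F}.
Read 'a': A→{E}, B→{A}, D→∅, F→{B}; now {A, B, E}.
Read 'a': A→{E}, B→{A}, E→{D}; now {A, D, E}.
Read 'a': A→{E}, D→∅, E→{D}; now {D, E}.
The final set {D, E} contains the accepting state D.

Yes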